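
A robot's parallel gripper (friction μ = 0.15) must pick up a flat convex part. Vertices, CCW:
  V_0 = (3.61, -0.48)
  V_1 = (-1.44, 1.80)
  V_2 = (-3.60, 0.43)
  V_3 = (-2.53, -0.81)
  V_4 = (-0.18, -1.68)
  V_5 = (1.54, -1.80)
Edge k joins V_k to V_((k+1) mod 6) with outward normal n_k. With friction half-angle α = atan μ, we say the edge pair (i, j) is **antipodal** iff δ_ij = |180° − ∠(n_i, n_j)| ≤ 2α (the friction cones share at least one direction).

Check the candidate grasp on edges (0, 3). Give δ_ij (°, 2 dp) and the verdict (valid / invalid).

δ = 3.98°, valid

α = atan 0.15 = 8.53°;  2α = 17.06°
edge 0: e_0 = (-5.05, +2.28);  n_0 = (+0.4115, +0.9114)
edge 3: e_3 = (+2.35, -0.87);  n_3 = (-0.3472, -0.9378)
∠(n_0, n_3) = 176.02°
δ = |180° − 176.02°| = 3.98°
3.98° ≤ 2α = 17.06°  →  valid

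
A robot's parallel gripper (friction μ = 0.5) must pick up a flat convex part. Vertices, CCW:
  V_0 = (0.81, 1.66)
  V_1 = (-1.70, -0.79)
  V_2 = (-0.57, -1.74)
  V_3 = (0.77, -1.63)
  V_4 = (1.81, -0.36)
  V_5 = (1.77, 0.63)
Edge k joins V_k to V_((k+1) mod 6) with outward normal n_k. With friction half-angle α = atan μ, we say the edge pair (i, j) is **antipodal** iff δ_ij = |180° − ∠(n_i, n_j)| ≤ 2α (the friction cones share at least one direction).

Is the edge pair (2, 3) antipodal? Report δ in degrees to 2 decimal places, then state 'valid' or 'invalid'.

α = atan 0.5 = 26.57°;  2α = 53.13°
edge 2: e_2 = (+1.34, +0.11);  n_2 = (+0.0818, -0.9966)
edge 3: e_3 = (+1.04, +1.27);  n_3 = (+0.7737, -0.6336)
∠(n_2, n_3) = 45.99°
δ = |180° − 45.99°| = 134.01°
134.01° > 2α = 53.13°  →  invalid

δ = 134.01°, invalid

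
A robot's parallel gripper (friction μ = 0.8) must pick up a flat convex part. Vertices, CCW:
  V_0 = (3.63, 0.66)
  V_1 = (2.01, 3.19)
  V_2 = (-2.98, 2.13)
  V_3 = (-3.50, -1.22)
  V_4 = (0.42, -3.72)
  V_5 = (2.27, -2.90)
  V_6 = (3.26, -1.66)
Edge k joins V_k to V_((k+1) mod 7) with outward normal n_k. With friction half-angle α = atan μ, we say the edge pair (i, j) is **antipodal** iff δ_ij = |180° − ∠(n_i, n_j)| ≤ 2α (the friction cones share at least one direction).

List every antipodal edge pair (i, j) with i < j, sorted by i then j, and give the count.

count = 10; pairs: (0,2), (0,3), (1,3), (1,4), (1,5), (1,6), (2,4), (2,5), (2,6), (3,6)

α = atan 0.8 = 38.66°;  2α = 77.32°
n_0 = (+0.8422, +0.5392)
n_1 = (-0.2078, +0.9782)
n_2 = (-0.9882, +0.1534)
n_3 = (-0.5377, -0.8431)
n_4 = (+0.4052, -0.9142)
n_5 = (+0.7815, -0.6239)
n_6 = (+0.9875, -0.1575)
  (0,1): δ = 110.64°  ·
  (0,2): δ = 41.46°  ✓
  (0,3): δ = 24.84°  ✓
  (0,4): δ = 81.27°  ·
  (0,5): δ = 108.76°  ·
  (0,6): δ = 138.31°  ·
  (1,2): δ = 110.82°  ·
  (1,3): δ = 44.52°  ✓
  (1,4): δ = 11.91°  ✓
  (1,5): δ = 39.40°  ✓
  (1,6): δ = 68.95°  ✓
  (2,3): δ = 113.70°  ·
  (2,4): δ = 57.27°  ✓
  (2,5): δ = 29.78°  ✓
  (2,6): δ = 0.24°  ✓
  (3,4): δ = 123.57°  ·
  (3,5): δ = 96.08°  ·
  (3,6): δ = 66.53°  ✓
  (4,5): δ = 152.51°  ·
  (4,6): δ = 122.97°  ·
  (5,6): δ = 150.46°  ·
antipodal pairs: 10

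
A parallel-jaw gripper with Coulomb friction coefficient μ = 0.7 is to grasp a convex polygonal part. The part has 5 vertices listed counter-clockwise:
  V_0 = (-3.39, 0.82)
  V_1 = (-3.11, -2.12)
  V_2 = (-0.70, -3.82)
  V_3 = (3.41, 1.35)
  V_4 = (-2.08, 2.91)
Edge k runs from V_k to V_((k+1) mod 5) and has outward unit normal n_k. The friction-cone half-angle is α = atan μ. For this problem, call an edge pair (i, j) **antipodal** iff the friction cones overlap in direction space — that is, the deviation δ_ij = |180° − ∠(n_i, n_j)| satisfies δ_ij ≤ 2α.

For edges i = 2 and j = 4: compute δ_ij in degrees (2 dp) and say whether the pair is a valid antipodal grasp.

α = atan 0.7 = 34.99°;  2α = 69.98°
edge 2: e_2 = (+4.11, +5.17);  n_2 = (+0.7828, -0.6223)
edge 4: e_4 = (-1.31, -2.09);  n_4 = (-0.8473, +0.5311)
∠(n_2, n_4) = 173.60°
δ = |180° − 173.60°| = 6.40°
6.40° ≤ 2α = 69.98°  →  valid

δ = 6.40°, valid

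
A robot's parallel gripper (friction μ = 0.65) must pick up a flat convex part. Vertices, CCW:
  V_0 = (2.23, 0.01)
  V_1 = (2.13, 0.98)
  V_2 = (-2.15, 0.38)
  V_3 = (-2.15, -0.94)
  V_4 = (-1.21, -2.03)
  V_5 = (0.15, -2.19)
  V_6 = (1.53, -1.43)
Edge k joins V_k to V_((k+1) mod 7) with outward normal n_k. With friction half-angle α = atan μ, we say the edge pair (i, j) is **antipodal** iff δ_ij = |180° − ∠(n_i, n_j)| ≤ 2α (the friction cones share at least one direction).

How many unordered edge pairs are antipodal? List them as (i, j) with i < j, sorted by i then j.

α = atan 0.65 = 33.02°;  2α = 66.05°
n_0 = (+0.9947, +0.1025)
n_1 = (-0.1388, +0.9903)
n_2 = (-1.0000, -0.0000)
n_3 = (-0.7573, -0.6531)
n_4 = (-0.1168, -0.9932)
n_5 = (+0.4824, -0.8759)
n_6 = (+0.8994, -0.4372)
  (0,1): δ = 87.91°  ·
  (0,2): δ = 5.89°  ✓
  (0,3): δ = 34.89°  ✓
  (0,4): δ = 77.40°  ·
  (0,5): δ = 112.96°  ·
  (0,6): δ = 148.19°  ·
  (1,2): δ = 97.98°  ·
  (1,3): δ = 57.21°  ✓
  (1,4): δ = 14.69°  ✓
  (1,5): δ = 20.86°  ✓
  (1,6): δ = 56.09°  ✓
  (2,3): δ = 139.23°  ·
  (2,4): δ = 96.71°  ·
  (2,5): δ = 61.16°  ✓
  (2,6): δ = 25.92°  ✓
  (3,4): δ = 137.48°  ·
  (3,5): δ = 101.93°  ·
  (3,6): δ = 66.70°  ·
  (4,5): δ = 144.45°  ·
  (4,6): δ = 109.22°  ·
  (5,6): δ = 144.77°  ·
antipodal pairs: 8

count = 8; pairs: (0,2), (0,3), (1,3), (1,4), (1,5), (1,6), (2,5), (2,6)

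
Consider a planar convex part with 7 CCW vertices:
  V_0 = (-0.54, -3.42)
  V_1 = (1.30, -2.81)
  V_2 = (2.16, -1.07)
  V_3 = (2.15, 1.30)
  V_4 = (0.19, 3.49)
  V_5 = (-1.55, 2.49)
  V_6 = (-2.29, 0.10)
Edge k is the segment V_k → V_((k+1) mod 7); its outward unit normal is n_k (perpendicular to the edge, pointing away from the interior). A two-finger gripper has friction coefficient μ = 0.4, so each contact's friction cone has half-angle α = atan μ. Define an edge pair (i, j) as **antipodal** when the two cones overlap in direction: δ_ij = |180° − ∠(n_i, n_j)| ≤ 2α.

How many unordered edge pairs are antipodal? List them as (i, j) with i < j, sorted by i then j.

count = 6; pairs: (0,4), (1,4), (1,5), (2,5), (2,6), (3,6)

α = atan 0.4 = 21.80°;  2α = 43.60°
n_0 = (+0.3147, -0.9492)
n_1 = (+0.8965, -0.4431)
n_2 = (+1.0000, +0.0042)
n_3 = (+0.7452, +0.6669)
n_4 = (-0.4983, +0.8670)
n_5 = (-0.9553, +0.2958)
n_6 = (-0.8954, -0.4452)
  (0,1): δ = 134.64°  ·
  (0,2): δ = 108.10°  ·
  (0,3): δ = 66.51°  ·
  (0,4): δ = 11.55°  ✓
  (0,5): δ = 54.45°  ·
  (0,6): δ = 98.09°  ·
  (1,2): δ = 153.46°  ·
  (1,3): δ = 111.87°  ·
  (1,4): δ = 33.81°  ✓
  (1,5): δ = 9.10°  ✓
  (1,6): δ = 52.74°  ·
  (2,3): δ = 138.41°  ·
  (2,4): δ = 60.36°  ·
  (2,5): δ = 17.45°  ✓
  (2,6): δ = 26.19°  ✓
  (3,4): δ = 101.94°  ·
  (3,5): δ = 59.03°  ·
  (3,6): δ = 15.39°  ✓
  (4,5): δ = 137.09°  ·
  (4,6): δ = 93.45°  ·
  (5,6): δ = 136.36°  ·
antipodal pairs: 6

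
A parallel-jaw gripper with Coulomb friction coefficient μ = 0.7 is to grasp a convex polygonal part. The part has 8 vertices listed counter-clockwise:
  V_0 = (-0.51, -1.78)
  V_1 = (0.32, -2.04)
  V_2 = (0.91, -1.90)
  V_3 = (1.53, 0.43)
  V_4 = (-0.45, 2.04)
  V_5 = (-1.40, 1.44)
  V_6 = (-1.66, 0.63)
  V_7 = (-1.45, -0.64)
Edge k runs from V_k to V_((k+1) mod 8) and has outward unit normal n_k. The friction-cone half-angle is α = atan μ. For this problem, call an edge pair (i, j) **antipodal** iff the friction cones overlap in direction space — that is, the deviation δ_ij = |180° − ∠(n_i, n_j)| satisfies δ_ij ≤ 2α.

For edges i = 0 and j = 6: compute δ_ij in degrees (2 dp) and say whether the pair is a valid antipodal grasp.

δ = 116.78°, invalid

α = atan 0.7 = 34.99°;  2α = 69.98°
edge 0: e_0 = (+0.83, -0.26);  n_0 = (-0.2989, -0.9543)
edge 6: e_6 = (+0.21, -1.27);  n_6 = (-0.9866, -0.1631)
∠(n_0, n_6) = 63.22°
δ = |180° − 63.22°| = 116.78°
116.78° > 2α = 69.98°  →  invalid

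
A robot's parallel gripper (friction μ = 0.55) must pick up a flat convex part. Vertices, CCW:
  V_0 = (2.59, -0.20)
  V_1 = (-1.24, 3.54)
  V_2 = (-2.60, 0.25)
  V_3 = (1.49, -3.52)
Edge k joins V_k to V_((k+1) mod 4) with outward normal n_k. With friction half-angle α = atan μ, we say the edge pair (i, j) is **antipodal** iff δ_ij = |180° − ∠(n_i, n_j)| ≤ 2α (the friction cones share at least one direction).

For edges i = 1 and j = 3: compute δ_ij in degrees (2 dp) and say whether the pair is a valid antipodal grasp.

α = atan 0.55 = 28.81°;  2α = 57.62°
edge 1: e_1 = (-1.36, -3.29);  n_1 = (-0.9242, +0.3820)
edge 3: e_3 = (+1.10, +3.32);  n_3 = (+0.9493, -0.3145)
∠(n_1, n_3) = 175.87°
δ = |180° − 175.87°| = 4.13°
4.13° ≤ 2α = 57.62°  →  valid

δ = 4.13°, valid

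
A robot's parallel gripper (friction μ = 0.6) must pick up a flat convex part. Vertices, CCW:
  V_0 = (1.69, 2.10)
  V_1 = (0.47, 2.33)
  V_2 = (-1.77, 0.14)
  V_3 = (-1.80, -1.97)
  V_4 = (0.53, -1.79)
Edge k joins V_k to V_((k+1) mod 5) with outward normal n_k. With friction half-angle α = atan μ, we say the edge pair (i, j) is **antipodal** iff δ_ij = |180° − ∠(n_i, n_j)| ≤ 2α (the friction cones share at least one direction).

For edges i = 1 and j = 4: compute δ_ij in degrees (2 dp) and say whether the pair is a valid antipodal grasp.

δ = 29.04°, valid

α = atan 0.6 = 30.96°;  2α = 61.93°
edge 1: e_1 = (-2.24, -2.19);  n_1 = (-0.6991, +0.7150)
edge 4: e_4 = (+1.16, +3.89);  n_4 = (+0.9583, -0.2858)
∠(n_1, n_4) = 150.96°
δ = |180° − 150.96°| = 29.04°
29.04° ≤ 2α = 61.93°  →  valid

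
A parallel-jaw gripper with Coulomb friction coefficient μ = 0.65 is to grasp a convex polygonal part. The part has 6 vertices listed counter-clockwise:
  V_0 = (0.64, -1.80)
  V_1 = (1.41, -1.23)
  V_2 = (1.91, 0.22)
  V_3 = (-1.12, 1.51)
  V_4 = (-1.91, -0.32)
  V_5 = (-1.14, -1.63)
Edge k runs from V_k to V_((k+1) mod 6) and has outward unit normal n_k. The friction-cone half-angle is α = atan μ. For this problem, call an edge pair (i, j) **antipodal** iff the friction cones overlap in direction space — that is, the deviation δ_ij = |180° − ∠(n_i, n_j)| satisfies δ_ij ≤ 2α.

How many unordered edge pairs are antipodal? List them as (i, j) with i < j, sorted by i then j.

count = 6; pairs: (0,2), (0,3), (1,3), (1,4), (2,4), (2,5)

α = atan 0.65 = 33.02°;  2α = 66.05°
n_0 = (+0.5950, -0.8037)
n_1 = (+0.9454, -0.3260)
n_2 = (+0.3917, +0.9201)
n_3 = (-0.9181, +0.3963)
n_4 = (-0.8621, -0.5067)
n_5 = (-0.0951, -0.9955)
  (0,1): δ = 145.54°  ·
  (0,2): δ = 59.57°  ✓
  (0,3): δ = 30.14°  ✓
  (0,4): δ = 83.94°  ·
  (0,5): δ = 138.03°  ·
  (1,2): δ = 94.04°  ·
  (1,3): δ = 4.32°  ✓
  (1,4): δ = 49.47°  ✓
  (1,5): δ = 103.57°  ·
  (2,3): δ = 90.29°  ·
  (2,4): δ = 36.49°  ✓
  (2,5): δ = 17.61°  ✓
  (3,4): δ = 126.20°  ·
  (3,5): δ = 72.11°  ·
  (4,5): δ = 125.90°  ·
antipodal pairs: 6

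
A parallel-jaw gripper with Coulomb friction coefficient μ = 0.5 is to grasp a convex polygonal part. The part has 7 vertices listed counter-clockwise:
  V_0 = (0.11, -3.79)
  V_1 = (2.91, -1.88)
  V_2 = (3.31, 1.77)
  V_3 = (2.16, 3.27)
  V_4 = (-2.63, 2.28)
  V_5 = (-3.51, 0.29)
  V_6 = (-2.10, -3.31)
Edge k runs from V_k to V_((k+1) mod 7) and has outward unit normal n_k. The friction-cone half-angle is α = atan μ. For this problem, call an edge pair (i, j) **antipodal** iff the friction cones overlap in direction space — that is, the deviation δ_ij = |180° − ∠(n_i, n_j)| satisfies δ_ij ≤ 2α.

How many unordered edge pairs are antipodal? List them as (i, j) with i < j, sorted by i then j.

α = atan 0.5 = 26.57°;  2α = 53.13°
n_0 = (+0.5635, -0.8261)
n_1 = (+0.9940, -0.1089)
n_2 = (+0.7936, +0.6084)
n_3 = (-0.2024, +0.9793)
n_4 = (-0.9146, +0.4044)
n_5 = (-0.9311, -0.3647)
n_6 = (-0.2122, -0.9772)
  (0,1): δ = 130.55°  ·
  (0,2): δ = 86.82°  ·
  (0,3): δ = 22.62°  ✓
  (0,4): δ = 31.84°  ✓
  (0,5): δ = 77.09°  ·
  (0,6): δ = 133.45°  ·
  (1,2): δ = 136.27°  ·
  (1,3): δ = 72.07°  ·
  (1,4): δ = 17.60°  ✓
  (1,5): δ = 27.64°  ✓
  (1,6): δ = 84.00°  ·
  (2,3): δ = 115.80°  ·
  (2,4): δ = 61.33°  ·
  (2,5): δ = 16.09°  ✓
  (2,6): δ = 40.27°  ✓
  (3,4): δ = 125.53°  ·
  (3,5): δ = 80.29°  ·
  (3,6): δ = 23.93°  ✓
  (4,5): δ = 134.76°  ·
  (4,6): δ = 78.40°  ·
  (5,6): δ = 123.64°  ·
antipodal pairs: 7

count = 7; pairs: (0,3), (0,4), (1,4), (1,5), (2,5), (2,6), (3,6)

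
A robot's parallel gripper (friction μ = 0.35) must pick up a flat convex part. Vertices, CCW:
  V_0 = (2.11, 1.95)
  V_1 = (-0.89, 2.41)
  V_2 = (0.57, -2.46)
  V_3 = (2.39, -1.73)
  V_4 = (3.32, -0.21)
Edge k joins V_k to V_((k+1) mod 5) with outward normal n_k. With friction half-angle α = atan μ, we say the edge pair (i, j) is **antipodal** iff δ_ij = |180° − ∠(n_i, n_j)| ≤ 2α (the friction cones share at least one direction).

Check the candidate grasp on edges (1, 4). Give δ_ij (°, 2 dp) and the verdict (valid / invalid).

δ = 12.57°, valid

α = atan 0.35 = 19.29°;  2α = 38.58°
edge 1: e_1 = (+1.46, -4.87);  n_1 = (-0.9579, -0.2872)
edge 4: e_4 = (-1.21, +2.16);  n_4 = (+0.8724, +0.4887)
∠(n_1, n_4) = 167.43°
δ = |180° − 167.43°| = 12.57°
12.57° ≤ 2α = 38.58°  →  valid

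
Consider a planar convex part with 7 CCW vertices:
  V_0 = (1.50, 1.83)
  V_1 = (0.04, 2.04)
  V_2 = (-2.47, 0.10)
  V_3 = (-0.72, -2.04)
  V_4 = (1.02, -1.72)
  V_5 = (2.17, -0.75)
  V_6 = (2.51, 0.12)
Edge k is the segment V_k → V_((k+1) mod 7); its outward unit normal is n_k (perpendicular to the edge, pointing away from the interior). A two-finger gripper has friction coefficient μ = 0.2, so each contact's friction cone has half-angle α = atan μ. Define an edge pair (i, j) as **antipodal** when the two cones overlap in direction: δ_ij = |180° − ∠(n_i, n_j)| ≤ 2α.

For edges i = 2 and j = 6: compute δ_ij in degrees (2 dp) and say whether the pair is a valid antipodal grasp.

α = atan 0.2 = 11.31°;  2α = 22.62°
edge 2: e_2 = (+1.75, -2.14);  n_2 = (-0.7741, -0.6330)
edge 6: e_6 = (-1.01, +1.71);  n_6 = (+0.8610, +0.5086)
∠(n_2, n_6) = 171.29°
δ = |180° − 171.29°| = 8.71°
8.71° ≤ 2α = 22.62°  →  valid

δ = 8.71°, valid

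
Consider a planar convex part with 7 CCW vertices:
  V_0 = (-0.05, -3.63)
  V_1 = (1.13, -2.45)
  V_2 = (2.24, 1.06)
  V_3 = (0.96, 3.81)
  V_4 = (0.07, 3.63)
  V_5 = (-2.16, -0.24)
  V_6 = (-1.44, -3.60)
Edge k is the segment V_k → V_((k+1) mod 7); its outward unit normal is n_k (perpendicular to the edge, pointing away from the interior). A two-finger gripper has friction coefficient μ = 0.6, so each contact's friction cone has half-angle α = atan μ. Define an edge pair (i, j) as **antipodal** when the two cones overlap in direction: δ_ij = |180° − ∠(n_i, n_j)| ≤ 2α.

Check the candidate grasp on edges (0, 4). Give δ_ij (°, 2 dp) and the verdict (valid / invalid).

α = atan 0.6 = 30.96°;  2α = 61.93°
edge 0: e_0 = (+1.18, +1.18);  n_0 = (+0.7071, -0.7071)
edge 4: e_4 = (-2.23, -3.87);  n_4 = (-0.8664, +0.4993)
∠(n_0, n_4) = 164.95°
δ = |180° − 164.95°| = 15.05°
15.05° ≤ 2α = 61.93°  →  valid

δ = 15.05°, valid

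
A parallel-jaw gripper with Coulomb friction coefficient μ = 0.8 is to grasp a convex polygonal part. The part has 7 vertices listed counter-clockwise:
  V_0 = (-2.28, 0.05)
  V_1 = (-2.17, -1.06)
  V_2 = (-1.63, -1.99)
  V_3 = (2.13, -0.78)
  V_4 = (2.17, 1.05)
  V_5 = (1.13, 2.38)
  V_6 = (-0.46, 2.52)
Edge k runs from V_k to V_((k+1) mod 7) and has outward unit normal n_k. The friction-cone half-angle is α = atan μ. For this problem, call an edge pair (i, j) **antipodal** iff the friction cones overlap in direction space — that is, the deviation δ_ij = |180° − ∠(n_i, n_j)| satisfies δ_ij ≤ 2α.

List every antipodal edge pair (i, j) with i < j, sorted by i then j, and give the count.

count = 10; pairs: (0,3), (0,4), (1,3), (1,4), (1,5), (2,4), (2,5), (2,6), (3,6), (4,6)

α = atan 0.8 = 38.66°;  2α = 77.32°
n_0 = (-0.9951, -0.0986)
n_1 = (-0.8648, -0.5021)
n_2 = (+0.3063, -0.9519)
n_3 = (+0.9998, -0.0219)
n_4 = (+0.7878, +0.6160)
n_5 = (+0.0877, +0.9961)
n_6 = (-0.8051, +0.5932)
  (0,1): δ = 155.52°  ·
  (0,2): δ = 77.82°  ·
  (0,3): δ = 6.91°  ✓
  (0,4): δ = 32.36°  ✓
  (0,5): δ = 79.31°  ·
  (0,6): δ = 137.96°  ·
  (1,2): δ = 102.30°  ·
  (1,3): δ = 31.39°  ✓
  (1,4): δ = 7.88°  ✓
  (1,5): δ = 54.83°  ✓
  (1,6): δ = 113.47°  ·
  (2,3): δ = 109.09°  ·
  (2,4): δ = 69.81°  ✓
  (2,5): δ = 22.87°  ✓
  (2,6): δ = 35.78°  ✓
  (3,4): δ = 140.72°  ·
  (3,5): δ = 93.78°  ·
  (3,6): δ = 35.13°  ✓
  (4,5): δ = 133.06°  ·
  (4,6): δ = 74.41°  ✓
  (5,6): δ = 121.35°  ·
antipodal pairs: 10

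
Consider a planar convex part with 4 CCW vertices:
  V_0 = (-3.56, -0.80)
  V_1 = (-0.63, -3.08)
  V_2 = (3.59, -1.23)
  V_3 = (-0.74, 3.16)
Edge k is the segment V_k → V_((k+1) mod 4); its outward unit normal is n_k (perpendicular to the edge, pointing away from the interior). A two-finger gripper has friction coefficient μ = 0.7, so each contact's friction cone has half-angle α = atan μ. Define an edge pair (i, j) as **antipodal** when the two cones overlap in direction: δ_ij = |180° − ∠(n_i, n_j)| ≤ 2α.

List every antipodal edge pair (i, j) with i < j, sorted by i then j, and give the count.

α = atan 0.7 = 34.99°;  2α = 69.98°
n_0 = (-0.6141, -0.7892)
n_1 = (+0.4015, -0.9159)
n_2 = (+0.7120, +0.7022)
n_3 = (-0.8146, +0.5801)
  (0,1): δ = 118.44°  ·
  (0,2): δ = 7.51°  ✓
  (0,3): δ = 92.43°  ·
  (1,2): δ = 69.07°  ✓
  (1,3): δ = 30.87°  ✓
  (2,3): δ = 80.06°  ·
antipodal pairs: 3

count = 3; pairs: (0,2), (1,2), (1,3)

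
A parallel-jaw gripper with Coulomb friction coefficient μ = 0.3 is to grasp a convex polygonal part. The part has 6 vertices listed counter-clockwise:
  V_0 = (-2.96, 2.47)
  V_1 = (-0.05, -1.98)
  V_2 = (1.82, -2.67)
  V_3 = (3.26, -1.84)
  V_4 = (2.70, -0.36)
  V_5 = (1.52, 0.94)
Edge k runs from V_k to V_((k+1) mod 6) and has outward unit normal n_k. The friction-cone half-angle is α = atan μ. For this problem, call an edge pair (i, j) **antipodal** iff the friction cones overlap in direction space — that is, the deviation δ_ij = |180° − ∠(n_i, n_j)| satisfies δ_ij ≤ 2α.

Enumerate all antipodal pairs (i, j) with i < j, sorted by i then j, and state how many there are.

α = atan 0.3 = 16.70°;  2α = 33.40°
n_0 = (-0.8369, -0.5473)
n_1 = (-0.3462, -0.9382)
n_2 = (+0.4994, -0.8664)
n_3 = (+0.9353, +0.3539)
n_4 = (+0.7405, +0.6721)
n_5 = (+0.3232, +0.9463)
  (0,1): δ = 143.44°  ·
  (0,2): δ = 93.22°  ·
  (0,3): δ = 12.46°  ✓
  (0,4): δ = 9.05°  ✓
  (0,5): δ = 37.96°  ·
  (1,2): δ = 129.79°  ·
  (1,3): δ = 49.02°  ·
  (1,4): δ = 27.52°  ✓
  (1,5): δ = 1.40°  ✓
  (2,3): δ = 99.23°  ·
  (2,4): δ = 77.73°  ·
  (2,5): δ = 48.81°  ·
  (3,4): δ = 158.50°  ·
  (3,5): δ = 129.58°  ·
  (4,5): δ = 151.09°  ·
antipodal pairs: 4

count = 4; pairs: (0,3), (0,4), (1,4), (1,5)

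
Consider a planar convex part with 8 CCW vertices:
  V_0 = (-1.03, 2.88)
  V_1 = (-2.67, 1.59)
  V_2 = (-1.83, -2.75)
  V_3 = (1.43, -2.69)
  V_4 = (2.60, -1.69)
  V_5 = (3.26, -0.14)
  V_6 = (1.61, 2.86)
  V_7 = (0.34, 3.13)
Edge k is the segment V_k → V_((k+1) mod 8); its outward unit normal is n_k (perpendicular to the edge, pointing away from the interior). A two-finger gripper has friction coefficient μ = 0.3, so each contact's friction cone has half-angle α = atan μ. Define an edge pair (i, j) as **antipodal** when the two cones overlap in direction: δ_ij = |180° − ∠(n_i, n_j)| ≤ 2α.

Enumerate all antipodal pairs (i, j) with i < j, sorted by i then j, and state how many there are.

α = atan 0.3 = 16.70°;  2α = 33.40°
n_0 = (-0.6182, +0.7860)
n_1 = (-0.9818, -0.1900)
n_2 = (+0.0184, -0.9998)
n_3 = (+0.6497, -0.7602)
n_4 = (+0.9201, -0.3918)
n_5 = (+0.8762, +0.4819)
n_6 = (+0.2080, +0.9781)
n_7 = (-0.1795, +0.9838)
  (0,1): δ = 117.23°  ·
  (0,2): δ = 37.13°  ·
  (0,3): δ = 2.33°  ✓
  (0,4): δ = 28.75°  ✓
  (0,5): δ = 80.62°  ·
  (0,6): δ = 129.81°  ·
  (0,7): δ = 152.15°  ·
  (1,2): δ = 99.90°  ·
  (1,3): δ = 60.43°  ·
  (1,4): δ = 34.02°  ·
  (1,5): δ = 17.86°  ✓
  (1,6): δ = 67.04°  ·
  (1,7): δ = 89.39°  ·
  (2,3): δ = 140.53°  ·
  (2,4): δ = 114.12°  ·
  (2,5): δ = 62.24°  ·
  (2,6): δ = 13.06°  ✓
  (2,7): δ = 9.29°  ✓
  (3,4): δ = 153.59°  ·
  (3,5): δ = 101.71°  ·
  (3,6): δ = 52.52°  ·
  (3,7): δ = 30.18°  ✓
  (4,5): δ = 128.12°  ·
  (4,6): δ = 78.94°  ·
  (4,7): δ = 56.59°  ·
  (5,6): δ = 130.81°  ·
  (5,7): δ = 108.47°  ·
  (6,7): δ = 157.66°  ·
antipodal pairs: 6

count = 6; pairs: (0,3), (0,4), (1,5), (2,6), (2,7), (3,7)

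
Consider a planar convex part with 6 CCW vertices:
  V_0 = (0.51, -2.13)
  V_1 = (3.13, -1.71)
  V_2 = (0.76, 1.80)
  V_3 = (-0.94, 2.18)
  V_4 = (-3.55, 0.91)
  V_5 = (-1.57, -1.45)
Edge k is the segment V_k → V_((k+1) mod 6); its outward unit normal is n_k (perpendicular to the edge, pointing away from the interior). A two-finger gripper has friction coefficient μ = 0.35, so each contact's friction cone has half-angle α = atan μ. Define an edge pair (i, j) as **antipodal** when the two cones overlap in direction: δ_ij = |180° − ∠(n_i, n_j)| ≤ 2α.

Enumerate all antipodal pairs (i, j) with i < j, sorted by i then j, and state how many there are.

α = atan 0.35 = 19.29°;  2α = 38.58°
n_0 = (+0.1583, -0.9874)
n_1 = (+0.8288, +0.5596)
n_2 = (+0.2181, +0.9759)
n_3 = (-0.4375, +0.8992)
n_4 = (-0.7661, -0.6427)
n_5 = (-0.3107, -0.9505)
  (0,1): δ = 65.08°  ·
  (0,2): δ = 21.71°  ✓
  (0,3): δ = 16.84°  ✓
  (0,4): δ = 120.89°  ·
  (0,5): δ = 152.79°  ·
  (1,2): δ = 136.63°  ·
  (1,3): δ = 98.08°  ·
  (1,4): δ = 5.97°  ✓
  (1,5): δ = 37.87°  ✓
  (2,3): δ = 141.45°  ·
  (2,4): δ = 37.40°  ✓
  (2,5): δ = 5.50°  ✓
  (3,4): δ = 75.95°  ·
  (3,5): δ = 44.05°  ·
  (4,5): δ = 148.10°  ·
antipodal pairs: 6

count = 6; pairs: (0,2), (0,3), (1,4), (1,5), (2,4), (2,5)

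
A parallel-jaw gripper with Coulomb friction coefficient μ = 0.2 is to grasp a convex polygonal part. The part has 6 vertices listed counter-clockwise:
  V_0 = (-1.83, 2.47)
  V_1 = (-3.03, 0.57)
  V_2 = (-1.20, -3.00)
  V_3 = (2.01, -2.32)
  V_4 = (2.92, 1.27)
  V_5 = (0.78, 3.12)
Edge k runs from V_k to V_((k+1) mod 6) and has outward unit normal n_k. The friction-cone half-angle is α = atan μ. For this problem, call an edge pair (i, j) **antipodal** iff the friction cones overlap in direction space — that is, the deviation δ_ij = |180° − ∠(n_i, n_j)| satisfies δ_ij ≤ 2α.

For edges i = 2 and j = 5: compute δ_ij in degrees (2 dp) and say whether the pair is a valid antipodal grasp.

δ = 2.02°, valid

α = atan 0.2 = 11.31°;  2α = 22.62°
edge 2: e_2 = (+3.21, +0.68);  n_2 = (+0.2072, -0.9783)
edge 5: e_5 = (-2.61, -0.65);  n_5 = (-0.2417, +0.9704)
∠(n_2, n_5) = 177.98°
δ = |180° − 177.98°| = 2.02°
2.02° ≤ 2α = 22.62°  →  valid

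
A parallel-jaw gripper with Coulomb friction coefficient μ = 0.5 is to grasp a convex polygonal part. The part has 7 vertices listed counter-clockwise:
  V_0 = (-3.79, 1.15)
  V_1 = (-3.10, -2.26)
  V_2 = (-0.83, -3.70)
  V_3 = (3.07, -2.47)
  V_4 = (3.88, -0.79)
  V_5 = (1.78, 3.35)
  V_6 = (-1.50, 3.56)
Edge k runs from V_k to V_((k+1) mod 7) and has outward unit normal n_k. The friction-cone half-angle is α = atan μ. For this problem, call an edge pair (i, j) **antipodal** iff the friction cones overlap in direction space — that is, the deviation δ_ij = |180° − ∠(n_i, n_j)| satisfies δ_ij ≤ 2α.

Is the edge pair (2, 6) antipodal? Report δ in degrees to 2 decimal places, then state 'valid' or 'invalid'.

α = atan 0.5 = 26.57°;  2α = 53.13°
edge 2: e_2 = (+3.90, +1.23);  n_2 = (+0.3008, -0.9537)
edge 6: e_6 = (-2.29, -2.41);  n_6 = (-0.7249, +0.6888)
∠(n_2, n_6) = 151.04°
δ = |180° − 151.04°| = 28.96°
28.96° ≤ 2α = 53.13°  →  valid

δ = 28.96°, valid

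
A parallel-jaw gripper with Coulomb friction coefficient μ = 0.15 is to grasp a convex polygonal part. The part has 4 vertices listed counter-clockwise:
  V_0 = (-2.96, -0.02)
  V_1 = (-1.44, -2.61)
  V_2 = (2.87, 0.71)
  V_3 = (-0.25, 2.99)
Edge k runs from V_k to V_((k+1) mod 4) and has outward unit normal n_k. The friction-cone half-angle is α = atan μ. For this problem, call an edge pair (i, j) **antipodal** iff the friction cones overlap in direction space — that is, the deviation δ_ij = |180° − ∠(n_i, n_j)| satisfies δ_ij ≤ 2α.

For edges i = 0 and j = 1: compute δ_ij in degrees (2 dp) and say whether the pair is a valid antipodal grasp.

α = atan 0.15 = 8.53°;  2α = 17.06°
edge 0: e_0 = (+1.52, -2.59);  n_0 = (-0.8624, -0.5061)
edge 1: e_1 = (+4.31, +3.32);  n_1 = (+0.6102, -0.7922)
∠(n_0, n_1) = 97.20°
δ = |180° − 97.20°| = 82.80°
82.80° > 2α = 17.06°  →  invalid

δ = 82.80°, invalid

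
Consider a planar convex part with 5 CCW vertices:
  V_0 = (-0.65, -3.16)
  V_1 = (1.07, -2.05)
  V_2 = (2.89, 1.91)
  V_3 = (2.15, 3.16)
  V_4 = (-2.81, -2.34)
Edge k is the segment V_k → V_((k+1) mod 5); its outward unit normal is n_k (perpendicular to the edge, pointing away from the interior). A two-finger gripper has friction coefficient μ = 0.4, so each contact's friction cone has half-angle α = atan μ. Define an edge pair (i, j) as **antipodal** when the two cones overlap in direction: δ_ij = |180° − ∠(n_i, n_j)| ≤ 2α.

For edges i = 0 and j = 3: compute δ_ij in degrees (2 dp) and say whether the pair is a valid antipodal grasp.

α = atan 0.4 = 21.80°;  2α = 43.60°
edge 0: e_0 = (+1.72, +1.11);  n_0 = (+0.5422, -0.8402)
edge 3: e_3 = (-4.96, -5.50);  n_3 = (-0.7426, +0.6697)
∠(n_0, n_3) = 164.88°
δ = |180° − 164.88°| = 15.12°
15.12° ≤ 2α = 43.60°  →  valid

δ = 15.12°, valid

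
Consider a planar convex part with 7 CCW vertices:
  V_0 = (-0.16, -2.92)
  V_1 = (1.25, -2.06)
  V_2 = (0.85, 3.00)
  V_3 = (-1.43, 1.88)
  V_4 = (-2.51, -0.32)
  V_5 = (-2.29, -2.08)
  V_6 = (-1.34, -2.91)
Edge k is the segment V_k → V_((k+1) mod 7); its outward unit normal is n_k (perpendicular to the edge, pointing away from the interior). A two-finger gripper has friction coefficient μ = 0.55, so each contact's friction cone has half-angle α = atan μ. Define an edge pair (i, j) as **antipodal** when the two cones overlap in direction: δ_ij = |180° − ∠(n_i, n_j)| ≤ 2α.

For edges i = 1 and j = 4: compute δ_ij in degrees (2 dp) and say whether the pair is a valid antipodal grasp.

δ = 2.61°, valid

α = atan 0.55 = 28.81°;  2α = 57.62°
edge 1: e_1 = (-0.40, +5.06);  n_1 = (+0.9969, +0.0788)
edge 4: e_4 = (+0.22, -1.76);  n_4 = (-0.9923, -0.1240)
∠(n_1, n_4) = 177.39°
δ = |180° − 177.39°| = 2.61°
2.61° ≤ 2α = 57.62°  →  valid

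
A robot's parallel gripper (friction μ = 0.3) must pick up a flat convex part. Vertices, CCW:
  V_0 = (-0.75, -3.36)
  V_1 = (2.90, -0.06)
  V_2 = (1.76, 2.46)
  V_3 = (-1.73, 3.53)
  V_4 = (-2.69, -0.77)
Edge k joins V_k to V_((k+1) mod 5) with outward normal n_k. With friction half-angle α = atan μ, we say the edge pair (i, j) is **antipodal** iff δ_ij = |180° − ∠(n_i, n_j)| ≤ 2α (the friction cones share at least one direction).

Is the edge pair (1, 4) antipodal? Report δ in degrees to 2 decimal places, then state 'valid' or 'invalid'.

α = atan 0.3 = 16.70°;  2α = 33.40°
edge 1: e_1 = (-1.14, +2.52);  n_1 = (+0.9111, +0.4122)
edge 4: e_4 = (+1.94, -2.59);  n_4 = (-0.8004, -0.5995)
∠(n_1, n_4) = 167.51°
δ = |180° − 167.51°| = 12.49°
12.49° ≤ 2α = 33.40°  →  valid

δ = 12.49°, valid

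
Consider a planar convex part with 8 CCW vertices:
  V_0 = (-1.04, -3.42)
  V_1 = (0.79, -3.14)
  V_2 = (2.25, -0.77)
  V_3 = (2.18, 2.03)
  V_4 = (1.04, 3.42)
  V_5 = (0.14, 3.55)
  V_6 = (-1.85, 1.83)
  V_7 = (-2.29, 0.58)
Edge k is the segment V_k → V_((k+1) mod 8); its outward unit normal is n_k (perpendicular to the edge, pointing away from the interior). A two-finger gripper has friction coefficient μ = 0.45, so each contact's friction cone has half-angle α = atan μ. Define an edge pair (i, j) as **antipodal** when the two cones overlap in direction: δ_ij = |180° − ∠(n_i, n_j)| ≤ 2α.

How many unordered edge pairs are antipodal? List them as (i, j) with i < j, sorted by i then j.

α = atan 0.45 = 24.23°;  2α = 48.46°
n_0 = (+0.1512, -0.9885)
n_1 = (+0.8514, -0.5245)
n_2 = (+0.9997, +0.0250)
n_3 = (+0.7732, +0.6341)
n_4 = (+0.1430, +0.9897)
n_5 = (-0.6539, +0.7566)
n_6 = (-0.9433, +0.3320)
n_7 = (-0.9545, -0.2983)
  (0,1): δ = 130.33°  ·
  (0,2): δ = 97.27°  ·
  (0,3): δ = 59.34°  ·
  (0,4): δ = 16.92°  ✓
  (0,5): δ = 32.14°  ✓
  (0,6): δ = 61.91°  ·
  (0,7): δ = 98.65°  ·
  (1,2): δ = 146.93°  ·
  (1,3): δ = 109.01°  ·
  (1,4): δ = 66.58°  ·
  (1,5): δ = 17.53°  ✓
  (1,6): δ = 12.24°  ✓
  (1,7): δ = 48.99°  ·
  (2,3): δ = 142.08°  ·
  (2,4): δ = 99.65°  ·
  (2,5): δ = 50.59°  ·
  (2,6): δ = 20.82°  ✓
  (2,7): δ = 15.92°  ✓
  (3,4): δ = 137.58°  ·
  (3,5): δ = 88.52°  ·
  (3,6): δ = 58.75°  ·
  (3,7): δ = 22.00°  ✓
  (4,5): δ = 130.94°  ·
  (4,6): δ = 101.17°  ·
  (4,7): δ = 64.43°  ·
  (5,6): δ = 150.23°  ·
  (5,7): δ = 113.48°  ·
  (6,7): δ = 143.25°  ·
antipodal pairs: 7

count = 7; pairs: (0,4), (0,5), (1,5), (1,6), (2,6), (2,7), (3,7)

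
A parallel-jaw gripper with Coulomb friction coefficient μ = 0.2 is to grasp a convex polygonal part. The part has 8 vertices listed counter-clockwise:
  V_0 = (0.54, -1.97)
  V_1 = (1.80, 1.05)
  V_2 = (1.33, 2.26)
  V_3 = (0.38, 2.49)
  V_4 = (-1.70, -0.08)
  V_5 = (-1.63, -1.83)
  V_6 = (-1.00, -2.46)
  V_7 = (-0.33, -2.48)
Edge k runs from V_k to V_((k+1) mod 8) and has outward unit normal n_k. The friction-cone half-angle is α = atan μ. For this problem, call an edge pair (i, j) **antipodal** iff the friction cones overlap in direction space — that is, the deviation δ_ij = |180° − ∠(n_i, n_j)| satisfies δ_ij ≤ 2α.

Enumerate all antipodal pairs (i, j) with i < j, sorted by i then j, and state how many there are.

α = atan 0.2 = 11.31°;  2α = 22.62°
n_0 = (+0.9229, -0.3850)
n_1 = (+0.9321, +0.3621)
n_2 = (+0.2353, +0.9719)
n_3 = (-0.7773, +0.6291)
n_4 = (-0.9992, -0.0400)
n_5 = (-0.7071, -0.7071)
n_6 = (-0.0298, -0.9996)
n_7 = (+0.5057, -0.8627)
  (0,1): δ = 136.13°  ·
  (0,2): δ = 80.96°  ·
  (0,3): δ = 16.34°  ✓
  (0,4): δ = 24.94°  ·
  (0,5): δ = 67.65°  ·
  (0,6): δ = 110.94°  ·
  (0,7): δ = 143.03°  ·
  (1,2): δ = 124.84°  ·
  (1,3): δ = 60.21°  ·
  (1,4): δ = 18.94°  ✓
  (1,5): δ = 23.77°  ·
  (1,6): δ = 67.06°  ·
  (1,7): δ = 99.15°  ·
  (2,3): δ = 115.37°  ·
  (2,4): δ = 74.10°  ·
  (2,5): δ = 31.39°  ·
  (2,6): δ = 11.90°  ✓
  (2,7): δ = 43.99°  ·
  (3,4): δ = 138.72°  ·
  (3,5): δ = 96.02°  ·
  (3,6): δ = 52.73°  ·
  (3,7): δ = 20.64°  ✓
  (4,5): δ = 137.29°  ·
  (4,6): δ = 94.00°  ·
  (4,7): δ = 61.91°  ·
  (5,6): δ = 136.71°  ·
  (5,7): δ = 104.62°  ·
  (6,7): δ = 147.91°  ·
antipodal pairs: 4

count = 4; pairs: (0,3), (1,4), (2,6), (3,7)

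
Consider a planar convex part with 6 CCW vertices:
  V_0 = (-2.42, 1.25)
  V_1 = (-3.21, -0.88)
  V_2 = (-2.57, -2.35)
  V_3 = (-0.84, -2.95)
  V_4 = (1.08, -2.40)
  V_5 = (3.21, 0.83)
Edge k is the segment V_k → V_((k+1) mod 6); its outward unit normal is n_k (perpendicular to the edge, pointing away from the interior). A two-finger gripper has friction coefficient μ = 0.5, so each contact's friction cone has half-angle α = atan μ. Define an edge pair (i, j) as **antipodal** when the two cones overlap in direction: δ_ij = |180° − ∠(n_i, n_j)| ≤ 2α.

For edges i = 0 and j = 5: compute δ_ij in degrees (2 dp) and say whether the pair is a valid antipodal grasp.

α = atan 0.5 = 26.57°;  2α = 53.13°
edge 0: e_0 = (-0.79, -2.13);  n_0 = (-0.9376, +0.3477)
edge 5: e_5 = (-5.63, +0.42);  n_5 = (+0.0744, +0.9972)
∠(n_0, n_5) = 73.92°
δ = |180° − 73.92°| = 106.08°
106.08° > 2α = 53.13°  →  invalid

δ = 106.08°, invalid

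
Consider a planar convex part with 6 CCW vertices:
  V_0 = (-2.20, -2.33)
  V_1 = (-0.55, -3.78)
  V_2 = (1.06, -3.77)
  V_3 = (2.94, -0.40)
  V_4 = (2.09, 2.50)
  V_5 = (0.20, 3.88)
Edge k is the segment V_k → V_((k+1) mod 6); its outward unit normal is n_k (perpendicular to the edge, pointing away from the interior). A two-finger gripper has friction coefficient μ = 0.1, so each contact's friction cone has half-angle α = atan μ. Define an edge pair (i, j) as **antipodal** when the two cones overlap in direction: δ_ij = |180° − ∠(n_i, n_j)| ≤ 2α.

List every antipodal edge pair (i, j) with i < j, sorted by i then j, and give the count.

α = atan 0.1 = 5.71°;  2α = 11.42°
n_0 = (-0.6601, -0.7512)
n_1 = (+0.0062, -1.0000)
n_2 = (+0.8733, -0.4872)
n_3 = (+0.9596, +0.2813)
n_4 = (+0.5897, +0.8076)
n_5 = (-0.9328, +0.3605)
  (0,1): δ = 138.34°  ·
  (0,2): δ = 77.85°  ·
  (0,3): δ = 32.36°  ·
  (0,4): δ = 5.17°  ✓
  (0,5): δ = 110.18°  ·
  (1,2): δ = 119.51°  ·
  (1,3): δ = 74.02°  ·
  (1,4): δ = 36.49°  ·
  (1,5): δ = 68.51°  ·
  (2,3): δ = 134.51°  ·
  (2,4): δ = 96.98°  ·
  (2,5): δ = 8.03°  ✓
  (3,4): δ = 142.47°  ·
  (3,5): δ = 37.47°  ·
  (4,5): δ = 74.99°  ·
antipodal pairs: 2

count = 2; pairs: (0,4), (2,5)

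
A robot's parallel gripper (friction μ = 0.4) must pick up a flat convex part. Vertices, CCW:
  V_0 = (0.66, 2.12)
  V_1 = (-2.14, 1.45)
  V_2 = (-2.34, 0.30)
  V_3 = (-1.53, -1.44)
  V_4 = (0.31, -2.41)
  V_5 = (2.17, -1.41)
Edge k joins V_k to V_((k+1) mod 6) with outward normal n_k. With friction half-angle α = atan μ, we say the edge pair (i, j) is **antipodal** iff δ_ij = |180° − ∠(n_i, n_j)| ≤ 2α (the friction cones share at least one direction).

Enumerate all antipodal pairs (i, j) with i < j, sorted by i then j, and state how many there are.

α = atan 0.4 = 21.80°;  2α = 43.60°
n_0 = (-0.2327, +0.9725)
n_1 = (-0.9852, +0.1713)
n_2 = (-0.9066, -0.4220)
n_3 = (-0.4663, -0.8846)
n_4 = (+0.4735, -0.8808)
n_5 = (+0.9194, +0.3933)
  (0,1): δ = 113.32°  ·
  (0,2): δ = 78.49°  ·
  (0,3): δ = 41.25°  ✓
  (0,4): δ = 14.81°  ✓
  (0,5): δ = 99.70°  ·
  (1,2): δ = 145.17°  ·
  (1,3): δ = 107.93°  ·
  (1,4): δ = 51.87°  ·
  (1,5): δ = 33.03°  ✓
  (2,3): δ = 142.76°  ·
  (2,4): δ = 86.70°  ·
  (2,5): δ = 1.80°  ✓
  (3,4): δ = 123.94°  ·
  (3,5): δ = 39.04°  ✓
  (4,5): δ = 95.10°  ·
antipodal pairs: 5

count = 5; pairs: (0,3), (0,4), (1,5), (2,5), (3,5)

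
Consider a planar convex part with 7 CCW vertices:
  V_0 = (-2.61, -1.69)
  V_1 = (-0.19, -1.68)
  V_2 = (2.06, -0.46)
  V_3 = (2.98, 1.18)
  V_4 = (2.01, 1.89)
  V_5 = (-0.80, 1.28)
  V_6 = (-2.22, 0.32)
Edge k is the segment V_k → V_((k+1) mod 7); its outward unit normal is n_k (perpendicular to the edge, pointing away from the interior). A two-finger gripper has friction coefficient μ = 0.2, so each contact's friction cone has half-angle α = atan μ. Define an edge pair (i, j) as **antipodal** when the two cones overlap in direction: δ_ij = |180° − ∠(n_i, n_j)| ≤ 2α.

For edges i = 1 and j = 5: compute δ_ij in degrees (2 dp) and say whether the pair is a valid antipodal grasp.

α = atan 0.2 = 11.31°;  2α = 22.62°
edge 1: e_1 = (+2.25, +1.22);  n_1 = (+0.4767, -0.8791)
edge 5: e_5 = (-1.42, -0.96);  n_5 = (-0.5601, +0.8284)
∠(n_1, n_5) = 174.41°
δ = |180° − 174.41°| = 5.59°
5.59° ≤ 2α = 22.62°  →  valid

δ = 5.59°, valid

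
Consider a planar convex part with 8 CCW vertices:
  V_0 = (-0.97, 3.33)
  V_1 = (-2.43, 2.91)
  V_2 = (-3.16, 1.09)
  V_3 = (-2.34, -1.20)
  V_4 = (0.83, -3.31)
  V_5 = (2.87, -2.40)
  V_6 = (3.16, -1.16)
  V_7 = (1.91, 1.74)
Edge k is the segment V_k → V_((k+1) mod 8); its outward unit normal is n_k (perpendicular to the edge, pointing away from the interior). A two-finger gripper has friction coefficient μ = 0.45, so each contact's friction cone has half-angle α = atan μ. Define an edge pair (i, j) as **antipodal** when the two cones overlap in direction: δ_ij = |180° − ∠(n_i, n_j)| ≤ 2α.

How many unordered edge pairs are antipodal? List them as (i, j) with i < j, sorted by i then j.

α = atan 0.45 = 24.23°;  2α = 48.46°
n_0 = (-0.2765, +0.9610)
n_1 = (-0.9281, +0.3723)
n_2 = (-0.9415, -0.3371)
n_3 = (-0.5541, -0.8325)
n_4 = (+0.4074, -0.9133)
n_5 = (+0.9737, -0.2277)
n_6 = (+0.9183, +0.3958)
n_7 = (+0.4833, +0.8754)
  (0,1): δ = 127.90°  ·
  (0,2): δ = 86.35°  ·
  (0,3): δ = 49.70°  ·
  (0,4): δ = 7.99°  ✓
  (0,5): δ = 60.79°  ·
  (0,6): δ = 97.27°  ·
  (0,7): δ = 135.05°  ·
  (1,2): δ = 138.44°  ·
  (1,3): δ = 101.79°  ·
  (1,4): δ = 44.10°  ✓
  (1,5): δ = 8.69°  ✓
  (1,6): δ = 45.17°  ✓
  (1,7): δ = 82.95°  ·
  (2,3): δ = 143.35°  ·
  (2,4): δ = 85.66°  ·
  (2,5): δ = 32.86°  ✓
  (2,6): δ = 3.62°  ✓
  (2,7): δ = 41.40°  ✓
  (3,4): δ = 122.31°  ·
  (3,5): δ = 69.51°  ·
  (3,6): δ = 33.03°  ✓
  (3,7): δ = 4.75°  ✓
  (4,5): δ = 127.20°  ·
  (4,6): δ = 90.72°  ·
  (4,7): δ = 52.94°  ·
  (5,6): δ = 143.52°  ·
  (5,7): δ = 105.74°  ·
  (6,7): δ = 142.22°  ·
antipodal pairs: 9

count = 9; pairs: (0,4), (1,4), (1,5), (1,6), (2,5), (2,6), (2,7), (3,6), (3,7)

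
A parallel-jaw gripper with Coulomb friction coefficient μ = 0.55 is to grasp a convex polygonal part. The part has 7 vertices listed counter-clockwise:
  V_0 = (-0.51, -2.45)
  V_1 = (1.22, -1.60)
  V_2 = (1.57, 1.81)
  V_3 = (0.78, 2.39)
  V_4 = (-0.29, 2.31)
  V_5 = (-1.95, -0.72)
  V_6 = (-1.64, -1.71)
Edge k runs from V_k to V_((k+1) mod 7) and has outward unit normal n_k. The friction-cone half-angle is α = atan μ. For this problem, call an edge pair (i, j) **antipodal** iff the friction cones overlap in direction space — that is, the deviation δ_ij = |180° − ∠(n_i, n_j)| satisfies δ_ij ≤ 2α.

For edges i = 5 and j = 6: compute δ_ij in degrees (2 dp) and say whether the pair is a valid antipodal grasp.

δ = 140.61°, invalid

α = atan 0.55 = 28.81°;  2α = 57.62°
edge 5: e_5 = (+0.31, -0.99);  n_5 = (-0.9543, -0.2988)
edge 6: e_6 = (+1.13, -0.74);  n_6 = (-0.5478, -0.8366)
∠(n_5, n_6) = 39.39°
δ = |180° − 39.39°| = 140.61°
140.61° > 2α = 57.62°  →  invalid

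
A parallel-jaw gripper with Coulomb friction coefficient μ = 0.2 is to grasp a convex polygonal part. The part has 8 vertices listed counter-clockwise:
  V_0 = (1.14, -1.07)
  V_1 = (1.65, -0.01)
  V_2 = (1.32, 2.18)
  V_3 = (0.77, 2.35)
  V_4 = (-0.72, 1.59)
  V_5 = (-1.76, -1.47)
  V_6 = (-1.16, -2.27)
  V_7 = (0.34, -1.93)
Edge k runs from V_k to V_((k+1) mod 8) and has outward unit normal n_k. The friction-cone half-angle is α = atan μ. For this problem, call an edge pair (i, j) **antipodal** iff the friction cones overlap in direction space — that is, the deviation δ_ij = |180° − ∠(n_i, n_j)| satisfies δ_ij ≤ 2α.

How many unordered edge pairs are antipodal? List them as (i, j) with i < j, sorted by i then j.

α = atan 0.2 = 11.31°;  2α = 22.62°
n_0 = (+0.9011, -0.4336)
n_1 = (+0.9888, +0.1490)
n_2 = (+0.2953, +0.9554)
n_3 = (-0.4544, +0.8908)
n_4 = (-0.9468, +0.3218)
n_5 = (-0.8000, -0.6000)
n_6 = (+0.2211, -0.9753)
n_7 = (+0.7322, -0.6811)
  (0,1): δ = 145.74°  ·
  (0,2): δ = 81.48°  ·
  (0,3): δ = 37.28°  ·
  (0,4): δ = 6.92°  ✓
  (0,5): δ = 62.56°  ·
  (0,6): δ = 128.46°  ·
  (0,7): δ = 162.76°  ·
  (1,2): δ = 115.75°  ·
  (1,3): δ = 71.54°  ·
  (1,4): δ = 27.34°  ·
  (1,5): δ = 28.30°  ·
  (1,6): δ = 94.20°  ·
  (1,7): δ = 128.50°  ·
  (2,3): δ = 135.80°  ·
  (2,4): δ = 91.60°  ·
  (2,5): δ = 35.95°  ·
  (2,6): δ = 29.95°  ·
  (2,7): δ = 64.25°  ·
  (3,4): δ = 135.80°  ·
  (3,5): δ = 80.15°  ·
  (3,6): δ = 14.25°  ✓
  (3,7): δ = 20.05°  ✓
  (4,5): δ = 124.36°  ·
  (4,6): δ = 58.46°  ·
  (4,7): δ = 24.16°  ·
  (5,6): δ = 114.10°  ·
  (5,7): δ = 79.80°  ·
  (6,7): δ = 145.70°  ·
antipodal pairs: 3

count = 3; pairs: (0,4), (3,6), (3,7)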